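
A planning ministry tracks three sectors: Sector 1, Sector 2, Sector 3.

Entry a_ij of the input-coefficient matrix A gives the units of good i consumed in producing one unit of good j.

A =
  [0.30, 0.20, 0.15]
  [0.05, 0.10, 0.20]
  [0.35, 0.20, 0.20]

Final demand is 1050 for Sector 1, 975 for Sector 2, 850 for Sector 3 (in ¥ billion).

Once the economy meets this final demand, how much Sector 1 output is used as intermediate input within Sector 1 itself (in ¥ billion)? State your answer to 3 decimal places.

I − A =
  [   0.70    -0.20    -0.15]
  [  -0.05     0.90    -0.20]
  [  -0.35    -0.20     0.80]
Cofactors of I−A, C_ij = (−1)^(i+j)·(minor ij) (rows/columns in the sector order above):
  C_11 = (0.90)(0.80) − (-0.20)(-0.20) = 0.6800
  C_12 = −[(-0.05)(0.80) − (-0.20)(-0.35)] = 0.1100
  C_13 = (-0.05)(-0.20) − (0.90)(-0.35) = 0.3250
  C_21 = −[(-0.20)(0.80) − (-0.15)(-0.20)] = 0.1900
  C_22 = (0.70)(0.80) − (-0.15)(-0.35) = 0.5075
  C_23 = −[(0.70)(-0.20) − (-0.20)(-0.35)] = 0.2100
  C_31 = (-0.20)(-0.20) − (-0.15)(0.90) = 0.1750
  C_32 = −[(0.70)(-0.20) − (-0.15)(-0.05)] = 0.1475
  C_33 = (0.70)(0.90) − (-0.20)(-0.05) = 0.6200
det(I−A) = Σ_j (I−A)_1j·C_1j = (0.70)(0.6800) + (-0.20)(0.1100) + (-0.15)(0.3250) = 0.40525
adj(I−A) = Cᵀ =
  [ 0.6800   0.1900   0.1750]
  [ 0.1100   0.5075   0.1475]
  [ 0.3250   0.2100   0.6200]
(I − A)⁻¹ = adj(I−A) / det(I−A) ≈
  [   1.6780     0.4688     0.4318]
  [   0.2714     1.2523     0.3640]
  [   0.8020     0.5182     1.5299]
First solve x = (I − A)⁻¹ d = adj(I−A)·d / det(I−A); in particular x_1 = (0.6800·1050 + 0.1900·975 + 0.1750·850) / 0.40525 = 1048.00 / 0.40525 ≈ 2586.05799.
Intermediate flow from 1 to 1: z_11 = a_11 · x_1 = 0.30 × 1048.00 / 0.40525 = 314.40 / 0.40525 ≈ 775.817.

z_11 = 775.817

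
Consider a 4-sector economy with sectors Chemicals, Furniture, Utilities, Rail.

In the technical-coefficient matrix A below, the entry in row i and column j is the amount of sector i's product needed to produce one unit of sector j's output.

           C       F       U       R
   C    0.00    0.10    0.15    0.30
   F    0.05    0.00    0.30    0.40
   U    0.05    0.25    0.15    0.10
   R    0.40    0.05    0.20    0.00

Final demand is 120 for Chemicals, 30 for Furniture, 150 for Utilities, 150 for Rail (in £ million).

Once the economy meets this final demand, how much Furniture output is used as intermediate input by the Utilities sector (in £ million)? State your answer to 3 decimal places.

z_FU = 95.095

I − A =
  [   1.00    -0.10    -0.15    -0.30]
  [  -0.05     1.00    -0.30    -0.40]
  [  -0.05    -0.25     0.85    -0.10]
  [  -0.40    -0.05    -0.20     1.00]
Compute the cofactors C_ij = (−1)^(i+j)·(3×3 minor ij) of I−A; the adjugate is their transpose:
adj(I−A) = Cᵀ =
  [ 0.716500   0.149000   0.249500   0.299500]
  [ 0.208500   0.711500   0.378500   0.385000]
  [ 0.141750   0.234750   0.838250   0.220250]
  [ 0.325375   0.142125   0.286375   0.759875]
det(I−A) = Σ_j (I−A)_1j·C_1j = (1.00)(0.716500) + (-0.10)(0.208500) + (-0.15)(0.141750) + (-0.30)(0.325375) = 0.576775
(I − A)⁻¹ = adj(I−A) / det(I−A) ≈
  [   1.2423     0.2583     0.4326     0.5193]
  [   0.3615     1.2336     0.6562     0.6675]
  [   0.2458     0.4070     1.4533     0.3819]
  [   0.5641     0.2464     0.4965     1.3175]
First solve x = (I − A)⁻¹ d = adj(I−A)·d / det(I−A); in particular x_U = (0.141750·120 + 0.234750·30 + 0.838250·150 + 0.220250·150) / 0.576775 = 182.8275 / 0.576775 ≈ 316.98236.
Intermediate flow from F to U: z_FU = a_FU · x_U = 0.30 × 182.8275 / 0.576775 = 54.84825 / 0.576775 ≈ 95.095.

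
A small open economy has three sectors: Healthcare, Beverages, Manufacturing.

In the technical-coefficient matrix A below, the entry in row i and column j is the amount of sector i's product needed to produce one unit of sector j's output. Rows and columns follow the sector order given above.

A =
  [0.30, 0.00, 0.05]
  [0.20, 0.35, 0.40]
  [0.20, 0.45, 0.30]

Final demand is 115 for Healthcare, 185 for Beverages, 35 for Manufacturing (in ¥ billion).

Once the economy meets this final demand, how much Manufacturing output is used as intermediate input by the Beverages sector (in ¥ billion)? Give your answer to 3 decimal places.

I − A =
  [   0.70     0.00    -0.05]
  [  -0.20     0.65    -0.40]
  [  -0.20    -0.45     0.70]
Cofactors of I−A, C_ij = (−1)^(i+j)·(minor ij) (rows/columns in the sector order above):
  C_11 = (0.65)(0.70) − (-0.40)(-0.45) = 0.2750
  C_12 = −[(-0.20)(0.70) − (-0.40)(-0.20)] = 0.2200
  C_13 = (-0.20)(-0.45) − (0.65)(-0.20) = 0.2200
  C_21 = −[(0.00)(0.70) − (-0.05)(-0.45)] = 0.0225
  C_22 = (0.70)(0.70) − (-0.05)(-0.20) = 0.4800
  C_23 = −[(0.70)(-0.45) − (0.00)(-0.20)] = 0.3150
  C_31 = (0.00)(-0.40) − (-0.05)(0.65) = 0.0325
  C_32 = −[(0.70)(-0.40) − (-0.05)(-0.20)] = 0.2900
  C_33 = (0.70)(0.65) − (0.00)(-0.20) = 0.4550
det(I−A) = Σ_j (I−A)_1j·C_1j = (0.70)(0.2750) + (0.00)(0.2200) + (-0.05)(0.2200) = 0.1815
adj(I−A) = Cᵀ =
  [ 0.2750   0.0225   0.0325]
  [ 0.2200   0.4800   0.2900]
  [ 0.2200   0.3150   0.4550]
(I − A)⁻¹ = adj(I−A) / det(I−A) ≈
  [   1.5152     0.1240     0.1791]
  [   1.2121     2.6446     1.5978]
  [   1.2121     1.7355     2.5069]
First solve x = (I − A)⁻¹ d = adj(I−A)·d / det(I−A); in particular x_2 = (0.2200·115 + 0.4800·185 + 0.2900·35) / 0.1815 = 124.25 / 0.1815 ≈ 684.57300.
Intermediate flow from 3 to 2: z_32 = a_32 · x_2 = 0.45 × 124.25 / 0.1815 = 55.9125 / 0.1815 ≈ 308.058.

z_32 = 308.058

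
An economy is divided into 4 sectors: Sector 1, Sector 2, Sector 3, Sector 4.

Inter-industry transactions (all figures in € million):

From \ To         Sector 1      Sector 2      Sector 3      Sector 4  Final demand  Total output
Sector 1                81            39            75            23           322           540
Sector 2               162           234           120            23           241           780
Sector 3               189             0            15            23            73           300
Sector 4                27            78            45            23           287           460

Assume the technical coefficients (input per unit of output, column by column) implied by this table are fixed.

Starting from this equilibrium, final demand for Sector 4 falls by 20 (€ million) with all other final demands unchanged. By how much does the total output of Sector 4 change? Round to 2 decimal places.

Δx_4 = -21.83

Technical coefficients a_ij = z_ij / X_j:
  a_11 = 81/540 = 0.15, a_21 = 162/540 = 0.30, a_31 = 189/540 = 0.35, a_41 = 27/540 = 0.05
  a_12 = 39/780 = 0.05, a_22 = 234/780 = 0.30, a_32 = 0/780 = 0.00, a_42 = 78/780 = 0.10
  a_13 = 75/300 = 0.25, a_23 = 120/300 = 0.40, a_33 = 15/300 = 0.05, a_43 = 45/300 = 0.15
  a_14 = 23/460 = 0.05, a_24 = 23/460 = 0.05, a_34 = 23/460 = 0.05, a_44 = 23/460 = 0.05
I − A =
  [   0.85    -0.05    -0.25    -0.05]
  [  -0.30     0.70    -0.40    -0.05]
  [  -0.35     0.00     0.95    -0.05]
  [  -0.05    -0.10    -0.15     0.95]
Compute the cofactors C_ij = (−1)^(i+j)·(3×3 minor ij) of I−A; the adjugate is their transpose:
adj(I−A) = Cᵀ =
  [ 0.619750   0.050750   0.191625   0.045375]
  [ 0.407500   0.672000   0.402500   0.078000]
  [ 0.234250   0.022750   0.543375   0.042125]
  [ 0.112500   0.077000   0.138250   0.482750]
det(I−A) = Σ_j (I−A)_1j·C_1j = (0.85)(0.619750) + (-0.05)(0.407500) + (-0.25)(0.234250) + (-0.05)(0.112500) = 0.442225
(I − A)⁻¹ = adj(I−A) / det(I−A) ≈
  [   1.4014     0.1148     0.4333     0.1026]
  [   0.9215     1.5196     0.9102     0.1764]
  [   0.5297     0.0514     1.2287     0.0953]
  [   0.2544     0.1741     0.3126     1.0916]
Δx = (I − A)⁻¹ Δd with Δd having -20 in the Sector 4 component and 0 elsewhere.
So Δx_4 = L_44 · (-20), where L_44 = adj(I−A)_44 / det(I−A) = 0.482750 / 0.442225.
Δx_4 = 0.482750 × (-20) / 0.442225 = -9.655 / 0.442225 ≈ -21.83.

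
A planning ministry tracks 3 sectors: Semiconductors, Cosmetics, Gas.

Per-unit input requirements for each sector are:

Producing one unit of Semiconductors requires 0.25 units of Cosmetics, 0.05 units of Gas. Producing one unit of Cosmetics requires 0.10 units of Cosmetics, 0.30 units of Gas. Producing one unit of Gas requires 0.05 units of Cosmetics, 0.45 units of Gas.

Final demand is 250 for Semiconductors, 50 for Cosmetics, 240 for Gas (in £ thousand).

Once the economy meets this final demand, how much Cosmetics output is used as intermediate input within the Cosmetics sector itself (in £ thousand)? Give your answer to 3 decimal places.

I − A =
  [   1.00     0.00     0.00]
  [  -0.25     0.90    -0.05]
  [  -0.05    -0.30     0.55]
Cofactors of I−A, C_ij = (−1)^(i+j)·(minor ij) (rows/columns in the sector order above):
  C_11 = (0.90)(0.55) − (-0.05)(-0.30) = 0.4800
  C_12 = −[(-0.25)(0.55) − (-0.05)(-0.05)] = 0.1400
  C_13 = (-0.25)(-0.30) − (0.90)(-0.05) = 0.1200
  C_21 = −[(0.00)(0.55) − (0.00)(-0.30)] = 0.0000
  C_22 = (1.00)(0.55) − (0.00)(-0.05) = 0.5500
  C_23 = −[(1.00)(-0.30) − (0.00)(-0.05)] = 0.3000
  C_31 = (0.00)(-0.05) − (0.00)(0.90) = 0.0000
  C_32 = −[(1.00)(-0.05) − (0.00)(-0.25)] = 0.0500
  C_33 = (1.00)(0.90) − (0.00)(-0.25) = 0.9000
det(I−A) = Σ_j (I−A)_1j·C_1j = (1.00)(0.4800) + (0.00)(0.1400) + (0.00)(0.1200) = 0.4800
adj(I−A) = Cᵀ =
  [ 0.4800   0.0000   0.0000]
  [ 0.1400   0.5500   0.0500]
  [ 0.1200   0.3000   0.9000]
(I − A)⁻¹ = adj(I−A) / det(I−A) ≈
  [   1.0000     0.0000     0.0000]
  [   0.2917     1.1458     0.1042]
  [   0.2500     0.6250     1.8750]
First solve x = (I − A)⁻¹ d = adj(I−A)·d / det(I−A); in particular x_C = (0.1400·250 + 0.5500·50 + 0.0500·240) / 0.4800 = 74.50 / 0.4800 ≈ 155.20833.
Intermediate flow from C to C: z_CC = a_CC · x_C = 0.10 × 74.50 / 0.4800 = 7.45 / 0.4800 ≈ 15.521.

z_CC = 15.521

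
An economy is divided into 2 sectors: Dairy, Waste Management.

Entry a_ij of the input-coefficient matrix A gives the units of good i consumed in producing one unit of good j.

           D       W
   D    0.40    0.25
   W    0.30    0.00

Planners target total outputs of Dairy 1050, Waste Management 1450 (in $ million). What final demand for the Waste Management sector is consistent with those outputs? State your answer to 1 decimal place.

I − A =
  [   0.60    -0.25]
  [  -0.30     1.00]
d = (I − A) x:
  d_D = (+0.60)·1050 + (-0.25)·1450 = 267.5
  d_W = (-0.30)·1050 + (+1.00)·1450 = 1135.0

d_W = 1135.0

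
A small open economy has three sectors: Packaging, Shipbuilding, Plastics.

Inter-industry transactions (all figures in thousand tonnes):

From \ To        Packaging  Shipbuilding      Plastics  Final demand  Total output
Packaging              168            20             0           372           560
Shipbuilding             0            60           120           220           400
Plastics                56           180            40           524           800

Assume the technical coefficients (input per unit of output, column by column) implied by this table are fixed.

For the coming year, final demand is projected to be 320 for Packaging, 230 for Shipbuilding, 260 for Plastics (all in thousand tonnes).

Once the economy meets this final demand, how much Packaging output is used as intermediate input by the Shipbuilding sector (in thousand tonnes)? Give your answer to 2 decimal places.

z_12 = 17.89

Technical coefficients a_ij = z_ij / X_j:
  a_11 = 168/560 = 0.30, a_21 = 0/560 = 0.00, a_31 = 56/560 = 0.10
  a_12 = 20/400 = 0.05, a_22 = 60/400 = 0.15, a_32 = 180/400 = 0.45
  a_13 = 0/800 = 0.00, a_23 = 120/800 = 0.15, a_33 = 40/800 = 0.05
I − A =
  [   0.70    -0.05     0.00]
  [   0.00     0.85    -0.15]
  [  -0.10    -0.45     0.95]
Cofactors of I−A, C_ij = (−1)^(i+j)·(minor ij) (rows/columns in the sector order above):
  C_11 = (0.85)(0.95) − (-0.15)(-0.45) = 0.7400
  C_12 = −[(0.00)(0.95) − (-0.15)(-0.10)] = 0.0150
  C_13 = (0.00)(-0.45) − (0.85)(-0.10) = 0.0850
  C_21 = −[(-0.05)(0.95) − (0.00)(-0.45)] = 0.0475
  C_22 = (0.70)(0.95) − (0.00)(-0.10) = 0.6650
  C_23 = −[(0.70)(-0.45) − (-0.05)(-0.10)] = 0.3200
  C_31 = (-0.05)(-0.15) − (0.00)(0.85) = 0.0075
  C_32 = −[(0.70)(-0.15) − (0.00)(0.00)] = 0.1050
  C_33 = (0.70)(0.85) − (-0.05)(0.00) = 0.5950
det(I−A) = Σ_j (I−A)_1j·C_1j = (0.70)(0.7400) + (-0.05)(0.0150) + (0.00)(0.0850) = 0.51725
adj(I−A) = Cᵀ =
  [ 0.7400   0.0475   0.0075]
  [ 0.0150   0.6650   0.1050]
  [ 0.0850   0.3200   0.5950]
(I − A)⁻¹ = adj(I−A) / det(I−A) ≈
  [   1.4306     0.0918     0.0145]
  [   0.0290     1.2856     0.2030]
  [   0.1643     0.6187     1.1503]
First solve x = (I − A)⁻¹ d = adj(I−A)·d / det(I−A); in particular x_2 = (0.0150·320 + 0.6650·230 + 0.1050·260) / 0.51725 = 185.05 / 0.51725 ≈ 357.7574.
Intermediate flow from 1 to 2: z_12 = a_12 · x_2 = 0.05 × 185.05 / 0.51725 = 9.2525 / 0.51725 ≈ 17.89.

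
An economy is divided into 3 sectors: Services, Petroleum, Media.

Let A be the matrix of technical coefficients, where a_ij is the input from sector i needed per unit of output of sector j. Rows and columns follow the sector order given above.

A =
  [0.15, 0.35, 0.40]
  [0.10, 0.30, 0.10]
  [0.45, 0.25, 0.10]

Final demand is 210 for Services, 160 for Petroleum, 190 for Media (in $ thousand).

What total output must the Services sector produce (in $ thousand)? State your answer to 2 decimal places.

I − A =
  [   0.85    -0.35    -0.40]
  [  -0.10     0.70    -0.10]
  [  -0.45    -0.25     0.90]
Cofactors of I−A, C_ij = (−1)^(i+j)·(minor ij) (rows/columns in the sector order above):
  C_11 = (0.70)(0.90) − (-0.10)(-0.25) = 0.6050
  C_12 = −[(-0.10)(0.90) − (-0.10)(-0.45)] = 0.1350
  C_13 = (-0.10)(-0.25) − (0.70)(-0.45) = 0.3400
  C_21 = −[(-0.35)(0.90) − (-0.40)(-0.25)] = 0.4150
  C_22 = (0.85)(0.90) − (-0.40)(-0.45) = 0.5850
  C_23 = −[(0.85)(-0.25) − (-0.35)(-0.45)] = 0.3700
  C_31 = (-0.35)(-0.10) − (-0.40)(0.70) = 0.3150
  C_32 = −[(0.85)(-0.10) − (-0.40)(-0.10)] = 0.1250
  C_33 = (0.85)(0.70) − (-0.35)(-0.10) = 0.5600
det(I−A) = Σ_j (I−A)_1j·C_1j = (0.85)(0.6050) + (-0.35)(0.1350) + (-0.40)(0.3400) = 0.3310
adj(I−A) = Cᵀ =
  [ 0.6050   0.4150   0.3150]
  [ 0.1350   0.5850   0.1250]
  [ 0.3400   0.3700   0.5600]
(I − A)⁻¹ = adj(I−A) / det(I−A) ≈
  [   1.8278     1.2538     0.9517]
  [   0.4079     1.7674     0.3776]
  [   1.0272     1.1178     1.6918]
x = (I − A)⁻¹ d = adj(I−A)·d / det(I−A), with det(I−A) = 0.3310:
  x_1 = (0.6050·210 + 0.4150·160 + 0.3150·190) / 0.3310 = 253.30 / 0.3310 ≈ 765.26
  x_2 = (0.1350·210 + 0.5850·160 + 0.1250·190) / 0.3310 = 145.70 / 0.3310 ≈ 440.18
  x_3 = (0.3400·210 + 0.3700·160 + 0.5600·190) / 0.3310 = 237.00 / 0.3310 ≈ 716.01

x_1 = 765.26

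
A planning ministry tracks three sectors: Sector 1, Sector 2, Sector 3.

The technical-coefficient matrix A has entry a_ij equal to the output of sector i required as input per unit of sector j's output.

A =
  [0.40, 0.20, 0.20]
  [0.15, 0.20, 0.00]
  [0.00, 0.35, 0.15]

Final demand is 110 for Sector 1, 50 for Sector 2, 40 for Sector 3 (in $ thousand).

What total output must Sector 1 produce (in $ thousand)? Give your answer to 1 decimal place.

x_1 = 250.5

I − A =
  [   0.60    -0.20    -0.20]
  [  -0.15     0.80     0.00]
  [   0.00    -0.35     0.85]
Cofactors of I−A, C_ij = (−1)^(i+j)·(minor ij) (rows/columns in the sector order above):
  C_11 = (0.80)(0.85) − (0.00)(-0.35) = 0.6800
  C_12 = −[(-0.15)(0.85) − (0.00)(0.00)] = 0.1275
  C_13 = (-0.15)(-0.35) − (0.80)(0.00) = 0.0525
  C_21 = −[(-0.20)(0.85) − (-0.20)(-0.35)] = 0.2400
  C_22 = (0.60)(0.85) − (-0.20)(0.00) = 0.5100
  C_23 = −[(0.60)(-0.35) − (-0.20)(0.00)] = 0.2100
  C_31 = (-0.20)(0.00) − (-0.20)(0.80) = 0.1600
  C_32 = −[(0.60)(0.00) − (-0.20)(-0.15)] = 0.0300
  C_33 = (0.60)(0.80) − (-0.20)(-0.15) = 0.4500
det(I−A) = Σ_j (I−A)_1j·C_1j = (0.60)(0.6800) + (-0.20)(0.1275) + (-0.20)(0.0525) = 0.3720
adj(I−A) = Cᵀ =
  [ 0.6800   0.2400   0.1600]
  [ 0.1275   0.5100   0.0300]
  [ 0.0525   0.2100   0.4500]
(I − A)⁻¹ = adj(I−A) / det(I−A) ≈
  [   1.8280     0.6452     0.4301]
  [   0.3427     1.3710     0.0806]
  [   0.1411     0.5645     1.2097]
x = (I − A)⁻¹ d = adj(I−A)·d / det(I−A), with det(I−A) = 0.3720:
  x_1 = (0.6800·110 + 0.2400·50 + 0.1600·40) / 0.3720 = 93.20 / 0.3720 ≈ 250.5
  x_2 = (0.1275·110 + 0.5100·50 + 0.0300·40) / 0.3720 = 40.725 / 0.3720 ≈ 109.5
  x_3 = (0.0525·110 + 0.2100·50 + 0.4500·40) / 0.3720 = 34.275 / 0.3720 ≈ 92.1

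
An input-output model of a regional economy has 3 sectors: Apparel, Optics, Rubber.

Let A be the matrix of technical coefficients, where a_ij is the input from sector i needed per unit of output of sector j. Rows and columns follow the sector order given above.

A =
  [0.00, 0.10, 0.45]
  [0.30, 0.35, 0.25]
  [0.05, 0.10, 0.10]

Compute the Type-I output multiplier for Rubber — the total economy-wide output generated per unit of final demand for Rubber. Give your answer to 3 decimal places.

I − A =
  [   1.00    -0.10    -0.45]
  [  -0.30     0.65    -0.25]
  [  -0.05    -0.10     0.90]
Cofactors of I−A, C_ij = (−1)^(i+j)·(minor ij) (rows/columns in the sector order above):
  C_11 = (0.65)(0.90) − (-0.25)(-0.10) = 0.5600
  C_12 = −[(-0.30)(0.90) − (-0.25)(-0.05)] = 0.2825
  C_13 = (-0.30)(-0.10) − (0.65)(-0.05) = 0.0625
  C_21 = −[(-0.10)(0.90) − (-0.45)(-0.10)] = 0.1350
  C_22 = (1.00)(0.90) − (-0.45)(-0.05) = 0.8775
  C_23 = −[(1.00)(-0.10) − (-0.10)(-0.05)] = 0.1050
  C_31 = (-0.10)(-0.25) − (-0.45)(0.65) = 0.3175
  C_32 = −[(1.00)(-0.25) − (-0.45)(-0.30)] = 0.3850
  C_33 = (1.00)(0.65) − (-0.10)(-0.30) = 0.6200
det(I−A) = Σ_j (I−A)_1j·C_1j = (1.00)(0.5600) + (-0.10)(0.2825) + (-0.45)(0.0625) = 0.503625
adj(I−A) = Cᵀ =
  [ 0.5600   0.1350   0.3175]
  [ 0.2825   0.8775   0.3850]
  [ 0.0625   0.1050   0.6200]
(I − A)⁻¹ = adj(I−A) / det(I−A) ≈
  [   1.1119     0.2681     0.6304]
  [   0.5609     1.7424     0.7645]
  [   0.1241     0.2085     1.2311]
The output multiplier for sector j is the column-j sum of the Leontief inverse (I − A)⁻¹ = adj(I−A) / det(I−A).
Column R of adj(I−A): (0.3175, 0.3850, 0.6200); det(I−A) = 0.503625.
m_R = (0.3175 + 0.3850 + 0.6200) / 0.503625 = 1.3225 / 0.503625 ≈ 2.626.

m_R = 2.626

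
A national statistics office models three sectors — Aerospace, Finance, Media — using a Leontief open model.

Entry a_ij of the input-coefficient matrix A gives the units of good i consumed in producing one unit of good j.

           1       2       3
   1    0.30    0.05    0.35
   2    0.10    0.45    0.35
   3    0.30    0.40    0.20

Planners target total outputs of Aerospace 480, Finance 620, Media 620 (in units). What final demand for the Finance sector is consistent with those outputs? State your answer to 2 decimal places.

I − A =
  [   0.70    -0.05    -0.35]
  [  -0.10     0.55    -0.35]
  [  -0.30    -0.40     0.80]
d = (I − A) x:
  d_1 = (+0.70)·480 + (-0.05)·620 + (-0.35)·620 = 88.00
  d_2 = (-0.10)·480 + (+0.55)·620 + (-0.35)·620 = 76.00
  d_3 = (-0.30)·480 + (-0.40)·620 + (+0.80)·620 = 104.00

d_2 = 76.00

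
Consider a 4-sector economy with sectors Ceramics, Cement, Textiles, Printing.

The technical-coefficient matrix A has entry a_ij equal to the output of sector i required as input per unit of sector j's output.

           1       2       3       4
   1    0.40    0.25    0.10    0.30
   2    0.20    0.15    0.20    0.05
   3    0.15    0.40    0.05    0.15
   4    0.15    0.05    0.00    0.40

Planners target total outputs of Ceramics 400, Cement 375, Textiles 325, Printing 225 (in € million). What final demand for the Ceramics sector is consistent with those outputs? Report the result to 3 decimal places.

I − A =
  [   0.60    -0.25    -0.10    -0.30]
  [  -0.20     0.85    -0.20    -0.05]
  [  -0.15    -0.40     0.95    -0.15]
  [  -0.15    -0.05     0.00     0.60]
d = (I − A) x:
  d_1 = (+0.60)·400 + (-0.25)·375 + (-0.10)·325 + (-0.30)·225 = 46.250
  d_2 = (-0.20)·400 + (+0.85)·375 + (-0.20)·325 + (-0.05)·225 = 162.500
  d_3 = (-0.15)·400 + (-0.40)·375 + (+0.95)·325 + (-0.15)·225 = 65.000
  d_4 = (-0.15)·400 + (-0.05)·375 + (+0.00)·325 + (+0.60)·225 = 56.250

d_1 = 46.250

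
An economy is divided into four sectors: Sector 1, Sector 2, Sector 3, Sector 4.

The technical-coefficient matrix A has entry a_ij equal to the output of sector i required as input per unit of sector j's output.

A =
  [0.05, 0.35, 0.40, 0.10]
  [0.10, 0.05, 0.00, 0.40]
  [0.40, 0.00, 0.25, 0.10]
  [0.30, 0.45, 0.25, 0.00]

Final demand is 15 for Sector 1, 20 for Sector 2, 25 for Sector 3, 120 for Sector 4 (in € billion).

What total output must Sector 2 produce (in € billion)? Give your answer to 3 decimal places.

x_2 = 159.065

I − A =
  [   0.95    -0.35    -0.40    -0.10]
  [  -0.10     0.95     0.00    -0.40]
  [  -0.40     0.00     0.75    -0.10]
  [  -0.30    -0.45    -0.25     1.00]
Compute the cofactors C_ij = (−1)^(i+j)·(3×3 minor ij) of I−A; the adjugate is their transpose:
adj(I−A) = Cᵀ =
  [ 0.553750   0.305500   0.366750   0.214250]
  [ 0.202500   0.484250   0.185500   0.232500]
  [ 0.341000   0.211250   0.621500   0.180750]
  [ 0.342500   0.362375   0.348875   0.498625]
det(I−A) = Σ_j (I−A)_1j·C_1j = (0.95)(0.553750) + (-0.35)(0.202500) + (-0.40)(0.341000) + (-0.10)(0.342500) = 0.2845375
(I − A)⁻¹ = adj(I−A) / det(I−A) ≈
  [   1.9461     1.0737     1.2889     0.7530]
  [   0.7117     1.7019     0.6519     0.8171]
  [   1.1984     0.7424     2.1842     0.6352]
  [   1.2037     1.2736     1.2261     1.7524]
x = (I − A)⁻¹ d = adj(I−A)·d / det(I−A), with det(I−A) = 0.2845375:
  x_1 = (0.553750·15 + 0.305500·20 + 0.366750·25 + 0.214250·120) / 0.2845375 = 49.295 / 0.2845375 ≈ 173.246
  x_2 = (0.202500·15 + 0.484250·20 + 0.185500·25 + 0.232500·120) / 0.2845375 = 45.26 / 0.2845375 ≈ 159.065
  x_3 = (0.341000·15 + 0.211250·20 + 0.621500·25 + 0.180750·120) / 0.2845375 = 46.5675 / 0.2845375 ≈ 163.660
  x_4 = (0.342500·15 + 0.362375·20 + 0.348875·25 + 0.498625·120) / 0.2845375 = 80.941875 / 0.2845375 ≈ 284.468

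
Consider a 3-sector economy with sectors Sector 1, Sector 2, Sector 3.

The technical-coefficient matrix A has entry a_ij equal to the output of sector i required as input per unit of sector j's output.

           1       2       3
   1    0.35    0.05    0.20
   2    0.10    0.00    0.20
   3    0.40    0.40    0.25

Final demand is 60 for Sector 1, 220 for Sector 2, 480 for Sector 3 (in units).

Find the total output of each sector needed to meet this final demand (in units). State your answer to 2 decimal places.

x_1 = 491.10, x_2 = 503.16, x_3 = 1170.27

I − A =
  [   0.65    -0.05    -0.20]
  [  -0.10     1.00    -0.20]
  [  -0.40    -0.40     0.75]
Cofactors of I−A, C_ij = (−1)^(i+j)·(minor ij) (rows/columns in the sector order above):
  C_11 = (1.00)(0.75) − (-0.20)(-0.40) = 0.6700
  C_12 = −[(-0.10)(0.75) − (-0.20)(-0.40)] = 0.1550
  C_13 = (-0.10)(-0.40) − (1.00)(-0.40) = 0.4400
  C_21 = −[(-0.05)(0.75) − (-0.20)(-0.40)] = 0.1175
  C_22 = (0.65)(0.75) − (-0.20)(-0.40) = 0.4075
  C_23 = −[(0.65)(-0.40) − (-0.05)(-0.40)] = 0.2800
  C_31 = (-0.05)(-0.20) − (-0.20)(1.00) = 0.2100
  C_32 = −[(0.65)(-0.20) − (-0.20)(-0.10)] = 0.1500
  C_33 = (0.65)(1.00) − (-0.05)(-0.10) = 0.6450
det(I−A) = Σ_j (I−A)_1j·C_1j = (0.65)(0.6700) + (-0.05)(0.1550) + (-0.20)(0.4400) = 0.33975
adj(I−A) = Cᵀ =
  [ 0.6700   0.1175   0.2100]
  [ 0.1550   0.4075   0.1500]
  [ 0.4400   0.2800   0.6450]
(I − A)⁻¹ = adj(I−A) / det(I−A) ≈
  [   1.9720     0.3458     0.6181]
  [   0.4562     1.1994     0.4415]
  [   1.2951     0.8241     1.8985]
x = (I − A)⁻¹ d = adj(I−A)·d / det(I−A), with det(I−A) = 0.33975:
  x_1 = (0.6700·60 + 0.1175·220 + 0.2100·480) / 0.33975 = 166.85 / 0.33975 ≈ 491.10
  x_2 = (0.1550·60 + 0.4075·220 + 0.1500·480) / 0.33975 = 170.95 / 0.33975 ≈ 503.16
  x_3 = (0.4400·60 + 0.2800·220 + 0.6450·480) / 0.33975 = 397.60 / 0.33975 ≈ 1170.27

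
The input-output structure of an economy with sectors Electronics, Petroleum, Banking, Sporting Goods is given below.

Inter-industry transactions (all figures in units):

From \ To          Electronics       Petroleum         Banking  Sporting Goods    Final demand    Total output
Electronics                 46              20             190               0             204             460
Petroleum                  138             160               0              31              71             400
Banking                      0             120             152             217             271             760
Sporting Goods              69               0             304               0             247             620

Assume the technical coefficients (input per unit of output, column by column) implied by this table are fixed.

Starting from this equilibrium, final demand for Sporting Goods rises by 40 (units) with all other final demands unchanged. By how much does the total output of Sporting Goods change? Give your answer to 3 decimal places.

Δx_S = 51.313

Technical coefficients a_ij = z_ij / X_j:
  a_EE = 46/460 = 0.10, a_PE = 138/460 = 0.30, a_BE = 0/460 = 0.00, a_SE = 69/460 = 0.15
  a_EP = 20/400 = 0.05, a_PP = 160/400 = 0.40, a_BP = 120/400 = 0.30, a_SP = 0/400 = 0.00
  a_EB = 190/760 = 0.25, a_PB = 0/760 = 0.00, a_BB = 152/760 = 0.20, a_SB = 304/760 = 0.40
  a_ES = 0/620 = 0.00, a_PS = 31/620 = 0.05, a_BS = 217/620 = 0.35, a_SS = 0/620 = 0.00
I − A =
  [   0.90    -0.05    -0.25     0.00]
  [  -0.30     0.60     0.00    -0.05]
  [   0.00    -0.30     0.80    -0.35]
  [  -0.15     0.00    -0.40     1.00]
Compute the cofactors C_ij = (−1)^(i+j)·(3×3 minor ij) of I−A; the adjugate is their transpose:
adj(I−A) = Cᵀ =
  [ 0.390000   0.108000   0.151000   0.058250]
  [ 0.204000   0.580875   0.094875   0.062250]
  [ 0.123750   0.272625   0.524625   0.197250]
  [ 0.108000   0.125250   0.232500   0.397500]
det(I−A) = Σ_j (I−A)_1j·C_1j = (0.90)(0.390000) + (-0.05)(0.204000) + (-0.25)(0.123750) + (0.00)(0.108000) = 0.3098625
(I − A)⁻¹ = adj(I−A) / det(I−A) ≈
  [   1.2586     0.3485     0.4873     0.1880]
  [   0.6584     1.8746     0.3062     0.2009]
  [   0.3994     0.8798     1.6931     0.6366]
  [   0.3485     0.4042     0.7503     1.2828]
Δx = (I − A)⁻¹ Δd with Δd having +40 in the Sporting Goods component and 0 elsewhere.
So Δx_S = L_SS · (+40), where L_SS = adj(I−A)_SS / det(I−A) = 0.397500 / 0.3098625.
Δx_S = 0.397500 × (+40) / 0.3098625 = 15.90 / 0.3098625 ≈ 51.313.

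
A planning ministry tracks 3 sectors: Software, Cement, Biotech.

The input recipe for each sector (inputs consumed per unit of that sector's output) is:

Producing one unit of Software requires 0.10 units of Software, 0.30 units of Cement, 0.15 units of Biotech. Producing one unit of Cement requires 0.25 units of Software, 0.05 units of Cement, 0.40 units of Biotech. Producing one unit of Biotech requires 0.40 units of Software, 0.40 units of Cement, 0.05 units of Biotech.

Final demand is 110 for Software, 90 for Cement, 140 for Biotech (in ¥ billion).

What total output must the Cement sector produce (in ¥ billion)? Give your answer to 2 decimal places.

x_C = 370.44

I − A =
  [   0.90    -0.25    -0.40]
  [  -0.30     0.95    -0.40]
  [  -0.15    -0.40     0.95]
Cofactors of I−A, C_ij = (−1)^(i+j)·(minor ij) (rows/columns in the sector order above):
  C_11 = (0.95)(0.95) − (-0.40)(-0.40) = 0.7425
  C_12 = −[(-0.30)(0.95) − (-0.40)(-0.15)] = 0.3450
  C_13 = (-0.30)(-0.40) − (0.95)(-0.15) = 0.2625
  C_21 = −[(-0.25)(0.95) − (-0.40)(-0.40)] = 0.3975
  C_22 = (0.90)(0.95) − (-0.40)(-0.15) = 0.7950
  C_23 = −[(0.90)(-0.40) − (-0.25)(-0.15)] = 0.3975
  C_31 = (-0.25)(-0.40) − (-0.40)(0.95) = 0.4800
  C_32 = −[(0.90)(-0.40) − (-0.40)(-0.30)] = 0.4800
  C_33 = (0.90)(0.95) − (-0.25)(-0.30) = 0.7800
det(I−A) = Σ_j (I−A)_1j·C_1j = (0.90)(0.7425) + (-0.25)(0.3450) + (-0.40)(0.2625) = 0.4770
adj(I−A) = Cᵀ =
  [ 0.7425   0.3975   0.4800]
  [ 0.3450   0.7950   0.4800]
  [ 0.2625   0.3975   0.7800]
(I − A)⁻¹ = adj(I−A) / det(I−A) ≈
  [   1.5566     0.8333     1.0063]
  [   0.7233     1.6667     1.0063]
  [   0.5503     0.8333     1.6352]
x = (I − A)⁻¹ d = adj(I−A)·d / det(I−A), with det(I−A) = 0.4770:
  x_S = (0.7425·110 + 0.3975·90 + 0.4800·140) / 0.4770 = 184.65 / 0.4770 ≈ 387.11
  x_C = (0.3450·110 + 0.7950·90 + 0.4800·140) / 0.4770 = 176.70 / 0.4770 ≈ 370.44
  x_B = (0.2625·110 + 0.3975·90 + 0.7800·140) / 0.4770 = 173.85 / 0.4770 ≈ 364.47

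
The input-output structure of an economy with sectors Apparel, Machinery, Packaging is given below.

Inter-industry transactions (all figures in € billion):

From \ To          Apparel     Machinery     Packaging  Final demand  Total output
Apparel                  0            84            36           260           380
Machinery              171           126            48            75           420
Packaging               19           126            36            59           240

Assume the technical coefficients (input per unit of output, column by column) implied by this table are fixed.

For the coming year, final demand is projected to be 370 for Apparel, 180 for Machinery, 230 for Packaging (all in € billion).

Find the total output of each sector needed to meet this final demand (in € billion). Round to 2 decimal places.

x_1 = 626.45, x_2 = 831.55, x_3 = 600.93

Technical coefficients a_ij = z_ij / X_j:
  a_11 = 0/380 = 0.00, a_21 = 171/380 = 0.45, a_31 = 19/380 = 0.05
  a_12 = 84/420 = 0.20, a_22 = 126/420 = 0.30, a_32 = 126/420 = 0.30
  a_13 = 36/240 = 0.15, a_23 = 48/240 = 0.20, a_33 = 36/240 = 0.15
I − A =
  [   1.00    -0.20    -0.15]
  [  -0.45     0.70    -0.20]
  [  -0.05    -0.30     0.85]
Cofactors of I−A, C_ij = (−1)^(i+j)·(minor ij) (rows/columns in the sector order above):
  C_11 = (0.70)(0.85) − (-0.20)(-0.30) = 0.5350
  C_12 = −[(-0.45)(0.85) − (-0.20)(-0.05)] = 0.3925
  C_13 = (-0.45)(-0.30) − (0.70)(-0.05) = 0.1700
  C_21 = −[(-0.20)(0.85) − (-0.15)(-0.30)] = 0.2150
  C_22 = (1.00)(0.85) − (-0.15)(-0.05) = 0.8425
  C_23 = −[(1.00)(-0.30) − (-0.20)(-0.05)] = 0.3100
  C_31 = (-0.20)(-0.20) − (-0.15)(0.70) = 0.1450
  C_32 = −[(1.00)(-0.20) − (-0.15)(-0.45)] = 0.2675
  C_33 = (1.00)(0.70) − (-0.20)(-0.45) = 0.6100
det(I−A) = Σ_j (I−A)_1j·C_1j = (1.00)(0.5350) + (-0.20)(0.3925) + (-0.15)(0.1700) = 0.4310
adj(I−A) = Cᵀ =
  [ 0.5350   0.2150   0.1450]
  [ 0.3925   0.8425   0.2675]
  [ 0.1700   0.3100   0.6100]
(I − A)⁻¹ = adj(I−A) / det(I−A) ≈
  [   1.2413     0.4988     0.3364]
  [   0.9107     1.9548     0.6206]
  [   0.3944     0.7193     1.4153]
x = (I − A)⁻¹ d = adj(I−A)·d / det(I−A), with det(I−A) = 0.4310:
  x_1 = (0.5350·370 + 0.2150·180 + 0.1450·230) / 0.4310 = 270.00 / 0.4310 ≈ 626.45
  x_2 = (0.3925·370 + 0.8425·180 + 0.2675·230) / 0.4310 = 358.40 / 0.4310 ≈ 831.55
  x_3 = (0.1700·370 + 0.3100·180 + 0.6100·230) / 0.4310 = 259.00 / 0.4310 ≈ 600.93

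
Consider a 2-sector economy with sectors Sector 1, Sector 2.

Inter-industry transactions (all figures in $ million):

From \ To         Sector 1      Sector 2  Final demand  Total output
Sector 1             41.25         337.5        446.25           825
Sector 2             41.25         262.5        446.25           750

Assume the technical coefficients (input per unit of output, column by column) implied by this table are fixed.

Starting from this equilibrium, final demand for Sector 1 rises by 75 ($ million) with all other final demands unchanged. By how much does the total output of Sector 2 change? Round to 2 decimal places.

Δx_2 = 6.30

Technical coefficients a_ij = z_ij / X_j:
  a_11 = 41.25/825 = 0.05, a_21 = 41.25/825 = 0.05
  a_12 = 337.5/750 = 0.45, a_22 = 262.5/750 = 0.35
I − A =
  [   0.95    -0.45]
  [  -0.05     0.65]
det(I−A) = (0.95)(0.65) − (-0.45)(-0.05) = 0.5950
adj(I−A) = [[0.65, 0.45], [0.05, 0.95]]
(I − A)⁻¹ = adj(I−A) / det(I−A) ≈
  [   1.0924     0.7563]
  [   0.0840     1.5966]
Δx = (I − A)⁻¹ Δd with Δd having +75 in the Sector 1 component and 0 elsewhere.
So Δx_2 = L_21 · (+75), where L_21 = adj(I−A)_21 / det(I−A) = 0.05 / 0.5950.
Δx_2 = 0.05 × (+75) / 0.5950 = 3.75 / 0.5950 ≈ 6.30.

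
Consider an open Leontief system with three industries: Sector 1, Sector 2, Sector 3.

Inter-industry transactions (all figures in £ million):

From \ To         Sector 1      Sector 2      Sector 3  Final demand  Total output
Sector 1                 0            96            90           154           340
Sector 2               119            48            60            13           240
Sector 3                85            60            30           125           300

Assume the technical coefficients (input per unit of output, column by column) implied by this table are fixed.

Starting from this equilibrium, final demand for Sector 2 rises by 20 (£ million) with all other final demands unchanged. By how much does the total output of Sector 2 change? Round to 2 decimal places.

Δx_2 = 37.69

Technical coefficients a_ij = z_ij / X_j:
  a_11 = 0/340 = 0.00, a_21 = 119/340 = 0.35, a_31 = 85/340 = 0.25
  a_12 = 96/240 = 0.40, a_22 = 48/240 = 0.20, a_32 = 60/240 = 0.25
  a_13 = 90/300 = 0.30, a_23 = 60/300 = 0.20, a_33 = 30/300 = 0.10
I − A =
  [   1.00    -0.40    -0.30]
  [  -0.35     0.80    -0.20]
  [  -0.25    -0.25     0.90]
Cofactors of I−A, C_ij = (−1)^(i+j)·(minor ij) (rows/columns in the sector order above):
  C_11 = (0.80)(0.90) − (-0.20)(-0.25) = 0.6700
  C_12 = −[(-0.35)(0.90) − (-0.20)(-0.25)] = 0.3650
  C_13 = (-0.35)(-0.25) − (0.80)(-0.25) = 0.2875
  C_21 = −[(-0.40)(0.90) − (-0.30)(-0.25)] = 0.4350
  C_22 = (1.00)(0.90) − (-0.30)(-0.25) = 0.8250
  C_23 = −[(1.00)(-0.25) − (-0.40)(-0.25)] = 0.3500
  C_31 = (-0.40)(-0.20) − (-0.30)(0.80) = 0.3200
  C_32 = −[(1.00)(-0.20) − (-0.30)(-0.35)] = 0.3050
  C_33 = (1.00)(0.80) − (-0.40)(-0.35) = 0.6600
det(I−A) = Σ_j (I−A)_1j·C_1j = (1.00)(0.6700) + (-0.40)(0.3650) + (-0.30)(0.2875) = 0.43775
adj(I−A) = Cᵀ =
  [ 0.6700   0.4350   0.3200]
  [ 0.3650   0.8250   0.3050]
  [ 0.2875   0.3500   0.6600]
(I − A)⁻¹ = adj(I−A) / det(I−A) ≈
  [   1.5306     0.9937     0.7310]
  [   0.8338     1.8846     0.6967]
  [   0.6568     0.7995     1.5077]
Δx = (I − A)⁻¹ Δd with Δd having +20 in the Sector 2 component and 0 elsewhere.
So Δx_2 = L_22 · (+20), where L_22 = adj(I−A)_22 / det(I−A) = 0.8250 / 0.43775.
Δx_2 = 0.8250 × (+20) / 0.43775 = 16.50 / 0.43775 ≈ 37.69.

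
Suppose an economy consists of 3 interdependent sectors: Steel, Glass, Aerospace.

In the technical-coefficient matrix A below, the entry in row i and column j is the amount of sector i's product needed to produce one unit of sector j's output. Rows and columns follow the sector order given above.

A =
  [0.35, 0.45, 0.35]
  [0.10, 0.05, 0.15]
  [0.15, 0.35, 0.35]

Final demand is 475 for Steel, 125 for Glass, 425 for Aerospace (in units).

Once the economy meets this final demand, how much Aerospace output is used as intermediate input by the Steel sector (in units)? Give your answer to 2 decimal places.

I − A =
  [   0.65    -0.45    -0.35]
  [  -0.10     0.95    -0.15]
  [  -0.15    -0.35     0.65]
Cofactors of I−A, C_ij = (−1)^(i+j)·(minor ij) (rows/columns in the sector order above):
  C_11 = (0.95)(0.65) − (-0.15)(-0.35) = 0.5650
  C_12 = −[(-0.10)(0.65) − (-0.15)(-0.15)] = 0.0875
  C_13 = (-0.10)(-0.35) − (0.95)(-0.15) = 0.1775
  C_21 = −[(-0.45)(0.65) − (-0.35)(-0.35)] = 0.4150
  C_22 = (0.65)(0.65) − (-0.35)(-0.15) = 0.3700
  C_23 = −[(0.65)(-0.35) − (-0.45)(-0.15)] = 0.2950
  C_31 = (-0.45)(-0.15) − (-0.35)(0.95) = 0.4000
  C_32 = −[(0.65)(-0.15) − (-0.35)(-0.10)] = 0.1325
  C_33 = (0.65)(0.95) − (-0.45)(-0.10) = 0.5725
det(I−A) = Σ_j (I−A)_1j·C_1j = (0.65)(0.5650) + (-0.45)(0.0875) + (-0.35)(0.1775) = 0.26575
adj(I−A) = Cᵀ =
  [ 0.5650   0.4150   0.4000]
  [ 0.0875   0.3700   0.1325]
  [ 0.1775   0.2950   0.5725]
(I − A)⁻¹ = adj(I−A) / det(I−A) ≈
  [   2.1261     1.5616     1.5052]
  [   0.3293     1.3923     0.4986]
  [   0.6679     1.1101     2.1543]
First solve x = (I − A)⁻¹ d = adj(I−A)·d / det(I−A); in particular x_S = (0.5650·475 + 0.4150·125 + 0.4000·425) / 0.26575 = 490.25 / 0.26575 ≈ 1844.7789.
Intermediate flow from A to S: z_AS = a_AS · x_S = 0.15 × 490.25 / 0.26575 = 73.5375 / 0.26575 ≈ 276.72.

z_AS = 276.72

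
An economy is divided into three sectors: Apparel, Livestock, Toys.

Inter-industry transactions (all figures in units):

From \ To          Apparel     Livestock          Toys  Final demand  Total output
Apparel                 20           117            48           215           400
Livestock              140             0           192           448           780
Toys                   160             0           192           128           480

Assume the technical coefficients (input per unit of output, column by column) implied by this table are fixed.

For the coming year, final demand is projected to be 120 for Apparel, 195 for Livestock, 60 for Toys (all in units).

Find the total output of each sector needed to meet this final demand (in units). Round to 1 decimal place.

x_A = 209.0, x_L = 363.9, x_T = 239.3

Technical coefficients a_ij = z_ij / X_j:
  a_AA = 20/400 = 0.05, a_LA = 140/400 = 0.35, a_TA = 160/400 = 0.40
  a_AL = 117/780 = 0.15, a_LL = 0/780 = 0.00, a_TL = 0/780 = 0.00
  a_AT = 48/480 = 0.10, a_LT = 192/480 = 0.40, a_TT = 192/480 = 0.40
I − A =
  [   0.95    -0.15    -0.10]
  [  -0.35     1.00    -0.40]
  [  -0.40     0.00     0.60]
Cofactors of I−A, C_ij = (−1)^(i+j)·(minor ij) (rows/columns in the sector order above):
  C_11 = (1.00)(0.60) − (-0.40)(0.00) = 0.6000
  C_12 = −[(-0.35)(0.60) − (-0.40)(-0.40)] = 0.3700
  C_13 = (-0.35)(0.00) − (1.00)(-0.40) = 0.4000
  C_21 = −[(-0.15)(0.60) − (-0.10)(0.00)] = 0.0900
  C_22 = (0.95)(0.60) − (-0.10)(-0.40) = 0.5300
  C_23 = −[(0.95)(0.00) − (-0.15)(-0.40)] = 0.0600
  C_31 = (-0.15)(-0.40) − (-0.10)(1.00) = 0.1600
  C_32 = −[(0.95)(-0.40) − (-0.10)(-0.35)] = 0.4150
  C_33 = (0.95)(1.00) − (-0.15)(-0.35) = 0.8975
det(I−A) = Σ_j (I−A)_1j·C_1j = (0.95)(0.6000) + (-0.15)(0.3700) + (-0.10)(0.4000) = 0.4745
adj(I−A) = Cᵀ =
  [ 0.6000   0.0900   0.1600]
  [ 0.3700   0.5300   0.4150]
  [ 0.4000   0.0600   0.8975]
(I − A)⁻¹ = adj(I−A) / det(I−A) ≈
  [   1.2645     0.1897     0.3372]
  [   0.7798     1.1170     0.8746]
  [   0.8430     0.1264     1.8915]
x = (I − A)⁻¹ d = adj(I−A)·d / det(I−A), with det(I−A) = 0.4745:
  x_A = (0.6000·120 + 0.0900·195 + 0.1600·60) / 0.4745 = 99.15 / 0.4745 ≈ 209.0
  x_L = (0.3700·120 + 0.5300·195 + 0.4150·60) / 0.4745 = 172.65 / 0.4745 ≈ 363.9
  x_T = (0.4000·120 + 0.0600·195 + 0.8975·60) / 0.4745 = 113.55 / 0.4745 ≈ 239.3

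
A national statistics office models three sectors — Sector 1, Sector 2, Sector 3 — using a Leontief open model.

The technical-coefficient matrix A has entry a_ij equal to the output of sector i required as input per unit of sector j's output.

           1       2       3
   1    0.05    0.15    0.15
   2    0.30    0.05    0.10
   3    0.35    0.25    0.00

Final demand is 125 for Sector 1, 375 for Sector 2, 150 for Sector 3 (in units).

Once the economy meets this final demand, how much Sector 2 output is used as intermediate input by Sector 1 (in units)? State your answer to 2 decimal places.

I − A =
  [   0.95    -0.15    -0.15]
  [  -0.30     0.95    -0.10]
  [  -0.35    -0.25     1.00]
Cofactors of I−A, C_ij = (−1)^(i+j)·(minor ij) (rows/columns in the sector order above):
  C_11 = (0.95)(1.00) − (-0.10)(-0.25) = 0.9250
  C_12 = −[(-0.30)(1.00) − (-0.10)(-0.35)] = 0.3350
  C_13 = (-0.30)(-0.25) − (0.95)(-0.35) = 0.4075
  C_21 = −[(-0.15)(1.00) − (-0.15)(-0.25)] = 0.1875
  C_22 = (0.95)(1.00) − (-0.15)(-0.35) = 0.8975
  C_23 = −[(0.95)(-0.25) − (-0.15)(-0.35)] = 0.2900
  C_31 = (-0.15)(-0.10) − (-0.15)(0.95) = 0.1575
  C_32 = −[(0.95)(-0.10) − (-0.15)(-0.30)] = 0.1400
  C_33 = (0.95)(0.95) − (-0.15)(-0.30) = 0.8575
det(I−A) = Σ_j (I−A)_1j·C_1j = (0.95)(0.9250) + (-0.15)(0.3350) + (-0.15)(0.4075) = 0.767375
adj(I−A) = Cᵀ =
  [ 0.9250   0.1875   0.1575]
  [ 0.3350   0.8975   0.1400]
  [ 0.4075   0.2900   0.8575]
(I − A)⁻¹ = adj(I−A) / det(I−A) ≈
  [   1.2054     0.2443     0.2052]
  [   0.4366     1.1696     0.1824]
  [   0.5310     0.3779     1.1174]
First solve x = (I − A)⁻¹ d = adj(I−A)·d / det(I−A); in particular x_1 = (0.9250·125 + 0.1875·375 + 0.1575·150) / 0.767375 = 209.5625 / 0.767375 ≈ 273.0901.
Intermediate flow from 2 to 1: z_21 = a_21 · x_1 = 0.30 × 209.5625 / 0.767375 = 62.86875 / 0.767375 ≈ 81.93.

z_21 = 81.93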